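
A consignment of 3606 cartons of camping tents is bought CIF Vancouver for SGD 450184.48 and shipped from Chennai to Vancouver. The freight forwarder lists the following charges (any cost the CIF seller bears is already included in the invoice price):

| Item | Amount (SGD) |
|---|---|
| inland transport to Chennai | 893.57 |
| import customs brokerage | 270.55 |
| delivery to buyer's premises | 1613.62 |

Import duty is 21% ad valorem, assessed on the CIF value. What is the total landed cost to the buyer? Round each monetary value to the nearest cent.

Total landed cost: SGD 546607.39

CIF: the seller pays costs through ocean freight and marine insurance to the destination port.
Already in the invoice (seller's account under CIF): inland to port — exclude.
The CIF price already equals the CIF value: 450184.48
Import duty = 450184.48 × 21% = 94538.74
Buyer bears: brokerage 270.55 + delivery 1613.62 + duty 94538.74 = 96422.91
Landed cost = invoice 450184.48 + 96422.91 = 546607.39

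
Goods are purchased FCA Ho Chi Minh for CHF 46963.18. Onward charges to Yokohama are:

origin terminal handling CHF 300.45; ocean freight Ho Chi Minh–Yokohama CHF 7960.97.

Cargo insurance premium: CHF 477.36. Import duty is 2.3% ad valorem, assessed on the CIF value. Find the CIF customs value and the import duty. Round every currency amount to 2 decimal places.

CIF value: CHF 55701.96; import duty: CHF 1281.15

CIF = FCA price + pre-shipment costs + freight + insurance
CIF = 46963.18 + 300.45 + 7960.97 + 477.36 = 55701.96
Import duty = 55701.96 × 2.3% = 1281.15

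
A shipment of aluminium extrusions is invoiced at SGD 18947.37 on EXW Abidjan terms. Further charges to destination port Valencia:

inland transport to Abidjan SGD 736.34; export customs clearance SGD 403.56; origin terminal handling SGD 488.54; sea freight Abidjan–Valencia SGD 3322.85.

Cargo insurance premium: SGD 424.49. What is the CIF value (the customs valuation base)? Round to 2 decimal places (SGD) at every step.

CIF = EXW price + pre-shipment costs + freight + insurance
CIF = 18947.37 + 736.34 + 403.56 + 488.54 + 3322.85 + 424.49 = 24323.15

CIF value: SGD 24323.15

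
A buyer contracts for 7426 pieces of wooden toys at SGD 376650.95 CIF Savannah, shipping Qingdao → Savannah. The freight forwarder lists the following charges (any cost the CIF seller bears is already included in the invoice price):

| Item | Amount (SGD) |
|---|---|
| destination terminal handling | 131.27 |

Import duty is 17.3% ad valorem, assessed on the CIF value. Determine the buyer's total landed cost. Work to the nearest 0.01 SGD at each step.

Total landed cost: SGD 441942.83

CIF: the seller pays costs through ocean freight and marine insurance to the destination port.
The CIF price already equals the CIF value: 376650.95
Import duty = 376650.95 × 17.3% = 65160.61
Buyer bears: destination terminal 131.27 + duty 65160.61 = 65291.88
Landed cost = invoice 376650.95 + 65291.88 = 441942.83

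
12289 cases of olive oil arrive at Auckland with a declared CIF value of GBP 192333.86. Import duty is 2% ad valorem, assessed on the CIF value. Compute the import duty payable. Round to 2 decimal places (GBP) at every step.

Import duty = 192333.86 × 2% = 3846.68

Import duty: GBP 3846.68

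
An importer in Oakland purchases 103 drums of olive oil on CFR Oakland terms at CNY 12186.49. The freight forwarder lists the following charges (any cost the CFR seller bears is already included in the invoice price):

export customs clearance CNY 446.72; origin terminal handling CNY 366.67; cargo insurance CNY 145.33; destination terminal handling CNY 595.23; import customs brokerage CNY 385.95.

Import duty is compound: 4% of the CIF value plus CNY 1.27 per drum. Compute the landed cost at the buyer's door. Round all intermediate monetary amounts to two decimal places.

Total landed cost: CNY 13937.08

CFR: the seller pays costs through ocean freight to the destination port, but not insurance.
Already in the invoice (seller's account under CFR): export clearance, origin terminal — exclude.
CIF value = CFR price + insurance = 12186.49 + 145.33 = 12331.82
Ad valorem component: 12331.82 × 4% = 493.27
Specific component: 103 × 1.27 = 130.81
Import duty = 493.27 + 130.81 = 624.08
Buyer bears: insurance 145.33 + destination terminal 595.23 + brokerage 385.95 + duty 624.08 = 1750.59
Landed cost = invoice 12186.49 + 1750.59 = 13937.08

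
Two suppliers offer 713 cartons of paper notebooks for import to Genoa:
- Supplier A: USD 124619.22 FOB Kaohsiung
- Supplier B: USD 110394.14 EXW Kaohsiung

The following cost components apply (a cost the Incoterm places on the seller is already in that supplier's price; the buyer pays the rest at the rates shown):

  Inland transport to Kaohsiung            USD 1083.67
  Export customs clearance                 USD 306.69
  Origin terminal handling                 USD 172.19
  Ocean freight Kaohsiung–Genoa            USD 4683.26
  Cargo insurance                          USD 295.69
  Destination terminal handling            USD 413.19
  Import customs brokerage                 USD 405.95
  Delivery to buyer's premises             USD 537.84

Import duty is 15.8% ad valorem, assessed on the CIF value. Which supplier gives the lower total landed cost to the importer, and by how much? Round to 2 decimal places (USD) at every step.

Supplier A (FOB):
CIF value = FOB price + freight + insurance = 124619.22 + 4683.26 + 295.69 = 129598.17
Import duty = 129598.17 × 15.8% = 20476.51
Buyer bears (A): 4683.26 + 295.69 + 413.19 + 405.95 + 537.84 = 6335.93
Landed cost (A) = invoice 124619.22 + 6335.93 + duty 20476.51 = 151431.66
Supplier B (EXW):
CIF value = EXW price + inland to port + export clearance + origin terminal + freight + insurance = 110394.14 + 1083.67 + 306.69 + 172.19 + 4683.26 + 295.69 = 116935.64
Import duty = 116935.64 × 15.8% = 18475.83
Buyer bears (B): 1083.67 + 306.69 + 172.19 + 4683.26 + 295.69 + 413.19 + 405.95 + 537.84 = 7898.48
Landed cost (B) = invoice 110394.14 + 7898.48 + duty 18475.83 = 136768.45
Difference = |151431.66 − 136768.45| = 14663.21

Supplier B is cheaper by USD 14663.21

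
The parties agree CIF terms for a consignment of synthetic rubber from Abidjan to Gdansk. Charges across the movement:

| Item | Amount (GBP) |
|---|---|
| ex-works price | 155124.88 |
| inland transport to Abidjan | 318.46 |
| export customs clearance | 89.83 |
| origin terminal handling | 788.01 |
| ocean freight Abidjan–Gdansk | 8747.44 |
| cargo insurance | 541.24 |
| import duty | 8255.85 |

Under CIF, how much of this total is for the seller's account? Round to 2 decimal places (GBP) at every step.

Seller's account: GBP 165609.86

CIF: the seller pays costs through ocean freight and marine insurance to the destination port.
Seller's account: goods 155124.88 + inland to port 318.46 + export clearance 89.83 + origin terminal 788.01 + freight 8747.44 + insurance 541.24 = 165609.86
Buyer's account: duty 8255.85 = 8255.85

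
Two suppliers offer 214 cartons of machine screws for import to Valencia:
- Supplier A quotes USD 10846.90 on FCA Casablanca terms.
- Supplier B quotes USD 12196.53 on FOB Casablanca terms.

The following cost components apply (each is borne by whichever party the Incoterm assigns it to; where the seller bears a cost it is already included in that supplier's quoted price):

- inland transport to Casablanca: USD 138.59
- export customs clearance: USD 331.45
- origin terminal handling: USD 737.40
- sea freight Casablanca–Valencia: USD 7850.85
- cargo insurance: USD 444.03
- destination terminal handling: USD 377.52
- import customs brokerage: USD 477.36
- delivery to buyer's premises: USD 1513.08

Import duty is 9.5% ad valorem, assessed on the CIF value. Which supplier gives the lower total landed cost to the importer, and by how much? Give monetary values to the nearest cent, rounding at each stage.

Supplier A (FCA):
CIF value = FCA price + origin terminal + freight + insurance = 10846.90 + 737.40 + 7850.85 + 444.03 = 19879.18
Import duty = 19879.18 × 9.5% = 1888.52
Buyer bears (A): 737.40 + 7850.85 + 444.03 + 377.52 + 477.36 + 1513.08 = 11400.24
Landed cost (A) = invoice 10846.90 + 11400.24 + duty 1888.52 = 24135.66
Supplier B (FOB):
CIF value = FOB price + freight + insurance = 12196.53 + 7850.85 + 444.03 = 20491.41
Import duty = 20491.41 × 9.5% = 1946.68
Buyer bears (B): 7850.85 + 444.03 + 377.52 + 477.36 + 1513.08 = 10662.84
Landed cost (B) = invoice 12196.53 + 10662.84 + duty 1946.68 = 24806.05
Difference = |24135.66 − 24806.05| = 670.39

Supplier A is cheaper by USD 670.39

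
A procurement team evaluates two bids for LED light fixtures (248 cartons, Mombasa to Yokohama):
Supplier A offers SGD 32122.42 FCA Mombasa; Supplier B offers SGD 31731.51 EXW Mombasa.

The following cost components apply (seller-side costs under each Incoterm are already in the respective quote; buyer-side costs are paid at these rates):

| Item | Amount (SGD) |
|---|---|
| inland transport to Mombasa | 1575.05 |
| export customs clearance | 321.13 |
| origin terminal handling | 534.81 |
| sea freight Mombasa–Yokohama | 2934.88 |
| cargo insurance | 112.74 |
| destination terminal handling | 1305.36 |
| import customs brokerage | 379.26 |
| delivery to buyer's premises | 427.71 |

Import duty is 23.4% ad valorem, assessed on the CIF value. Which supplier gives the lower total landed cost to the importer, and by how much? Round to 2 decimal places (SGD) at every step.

Supplier A (FCA):
CIF value = FCA price + origin terminal + freight + insurance = 32122.42 + 534.81 + 2934.88 + 112.74 = 35704.85
Import duty = 35704.85 × 23.4% = 8354.93
Buyer bears (A): 534.81 + 2934.88 + 112.74 + 1305.36 + 379.26 + 427.71 = 5694.76
Landed cost (A) = invoice 32122.42 + 5694.76 + duty 8354.93 = 46172.11
Supplier B (EXW):
CIF value = EXW price + inland to port + export clearance + origin terminal + freight + insurance = 31731.51 + 1575.05 + 321.13 + 534.81 + 2934.88 + 112.74 = 37210.12
Import duty = 37210.12 × 23.4% = 8707.17
Buyer bears (B): 1575.05 + 321.13 + 534.81 + 2934.88 + 112.74 + 1305.36 + 379.26 + 427.71 = 7590.94
Landed cost (B) = invoice 31731.51 + 7590.94 + duty 8707.17 = 48029.62
Difference = |46172.11 − 48029.62| = 1857.51

Supplier A is cheaper by SGD 1857.51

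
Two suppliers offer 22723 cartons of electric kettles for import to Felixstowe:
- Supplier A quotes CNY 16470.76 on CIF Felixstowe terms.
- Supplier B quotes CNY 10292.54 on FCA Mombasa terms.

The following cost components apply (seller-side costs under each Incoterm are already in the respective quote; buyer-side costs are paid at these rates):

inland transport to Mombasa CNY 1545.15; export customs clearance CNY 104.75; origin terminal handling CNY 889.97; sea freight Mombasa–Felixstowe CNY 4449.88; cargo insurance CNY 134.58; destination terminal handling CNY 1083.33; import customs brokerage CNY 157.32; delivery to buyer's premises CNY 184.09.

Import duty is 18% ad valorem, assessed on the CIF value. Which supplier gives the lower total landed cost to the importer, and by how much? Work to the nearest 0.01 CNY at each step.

Supplier A (CIF):
The CIF price already equals the CIF value: 16470.76
Import duty = 16470.76 × 18% = 2964.74
Buyer bears (A): 1083.33 + 157.32 + 184.09 = 1424.74
Landed cost (A) = invoice 16470.76 + 1424.74 + duty 2964.74 = 20860.24
Supplier B (FCA):
CIF value = FCA price + origin terminal + freight + insurance = 10292.54 + 889.97 + 4449.88 + 134.58 = 15766.97
Import duty = 15766.97 × 18% = 2838.05
Buyer bears (B): 889.97 + 4449.88 + 134.58 + 1083.33 + 157.32 + 184.09 = 6899.17
Landed cost (B) = invoice 10292.54 + 6899.17 + duty 2838.05 = 20029.76
Difference = |20860.24 − 20029.76| = 830.48

Supplier B is cheaper by CNY 830.48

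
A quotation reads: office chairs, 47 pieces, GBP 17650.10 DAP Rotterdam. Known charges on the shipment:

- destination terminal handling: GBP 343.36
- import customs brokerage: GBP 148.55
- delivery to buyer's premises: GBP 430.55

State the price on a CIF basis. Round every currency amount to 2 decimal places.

CIF price: GBP 16876.19

Not relevant to the conversion: brokerage — on the buyer under both terms; not part of either seller's price.
From DAP to CIF, the seller no longer bears: destination terminal, delivery.
CIF price = 17650.10 − 343.36 − 430.55 = 16876.19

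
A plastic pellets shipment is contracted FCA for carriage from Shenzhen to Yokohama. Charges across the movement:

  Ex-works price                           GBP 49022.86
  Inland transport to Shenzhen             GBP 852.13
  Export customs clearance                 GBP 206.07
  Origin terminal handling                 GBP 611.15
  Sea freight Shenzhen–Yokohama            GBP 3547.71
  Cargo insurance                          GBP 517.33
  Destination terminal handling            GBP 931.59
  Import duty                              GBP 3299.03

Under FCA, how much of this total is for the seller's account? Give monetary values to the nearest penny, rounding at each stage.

Seller's account: GBP 50081.06

FCA: the seller delivers export-cleared goods to the carrier; the buyer bears costs from that point.
Seller's account: goods 49022.86 + inland to port 852.13 + export clearance 206.07 = 50081.06
Buyer's account: origin terminal 611.15 + freight 3547.71 + insurance 517.33 + destination terminal 931.59 + duty 3299.03 = 8906.81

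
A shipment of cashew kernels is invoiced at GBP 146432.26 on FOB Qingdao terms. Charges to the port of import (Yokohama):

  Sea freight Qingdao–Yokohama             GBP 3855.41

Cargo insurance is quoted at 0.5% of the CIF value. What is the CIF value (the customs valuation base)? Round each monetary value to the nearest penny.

Let C be the CIF value. C = FOB price + freight + 0.5% × C
C − 0.5% × C = 146432.26 + 3855.41
0.995 × C = 150287.67
C = 150287.67 / 0.995 = 151042.88
Insurance premium = 0.5% × 151042.88 = 755.21

CIF value: GBP 151042.88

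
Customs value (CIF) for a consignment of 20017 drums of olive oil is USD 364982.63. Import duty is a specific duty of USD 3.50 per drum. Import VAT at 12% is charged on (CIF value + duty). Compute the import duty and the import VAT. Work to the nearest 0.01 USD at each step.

Import duty: USD 70059.50; import VAT: USD 52205.06

Import duty = 20017 × 3.50 = 70059.50
VAT base = CIF + duty = 364982.63 + 70059.50 = 435042.13
Import VAT = 435042.13 × 12% = 52205.06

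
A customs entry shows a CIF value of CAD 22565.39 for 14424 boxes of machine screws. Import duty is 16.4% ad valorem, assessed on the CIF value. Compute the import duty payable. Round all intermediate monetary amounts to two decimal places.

Import duty: CAD 3700.72

Import duty = 22565.39 × 16.4% = 3700.72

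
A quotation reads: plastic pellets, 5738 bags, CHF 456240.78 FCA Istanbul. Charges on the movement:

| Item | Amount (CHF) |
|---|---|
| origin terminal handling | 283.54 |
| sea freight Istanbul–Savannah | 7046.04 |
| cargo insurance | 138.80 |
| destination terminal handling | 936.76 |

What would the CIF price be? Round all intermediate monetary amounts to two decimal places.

Not relevant to the conversion: destination terminal — on the buyer under both terms; not part of either seller's price.
From FCA to CIF, the seller additionally bears: origin terminal, freight, insurance.
CIF price = 456240.78 + 283.54 + 7046.04 + 138.80 = 463709.16

CIF price: CHF 463709.16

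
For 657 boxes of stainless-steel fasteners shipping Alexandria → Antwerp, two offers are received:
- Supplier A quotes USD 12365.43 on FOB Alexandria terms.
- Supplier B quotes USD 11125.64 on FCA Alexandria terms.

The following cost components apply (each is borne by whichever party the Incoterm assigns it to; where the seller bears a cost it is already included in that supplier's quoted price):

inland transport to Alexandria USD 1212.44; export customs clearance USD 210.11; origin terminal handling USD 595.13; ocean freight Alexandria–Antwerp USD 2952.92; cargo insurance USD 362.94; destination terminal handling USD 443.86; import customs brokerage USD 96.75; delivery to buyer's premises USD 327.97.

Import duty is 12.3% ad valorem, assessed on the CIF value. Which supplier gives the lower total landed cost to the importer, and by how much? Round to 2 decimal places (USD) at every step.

Supplier A (FOB):
CIF value = FOB price + freight + insurance = 12365.43 + 2952.92 + 362.94 = 15681.29
Import duty = 15681.29 × 12.3% = 1928.80
Buyer bears (A): 2952.92 + 362.94 + 443.86 + 96.75 + 327.97 = 4184.44
Landed cost (A) = invoice 12365.43 + 4184.44 + duty 1928.80 = 18478.67
Supplier B (FCA):
CIF value = FCA price + origin terminal + freight + insurance = 11125.64 + 595.13 + 2952.92 + 362.94 = 15036.63
Import duty = 15036.63 × 12.3% = 1849.51
Buyer bears (B): 595.13 + 2952.92 + 362.94 + 443.86 + 96.75 + 327.97 = 4779.57
Landed cost (B) = invoice 11125.64 + 4779.57 + duty 1849.51 = 17754.72
Difference = |18478.67 − 17754.72| = 723.95

Supplier B is cheaper by USD 723.95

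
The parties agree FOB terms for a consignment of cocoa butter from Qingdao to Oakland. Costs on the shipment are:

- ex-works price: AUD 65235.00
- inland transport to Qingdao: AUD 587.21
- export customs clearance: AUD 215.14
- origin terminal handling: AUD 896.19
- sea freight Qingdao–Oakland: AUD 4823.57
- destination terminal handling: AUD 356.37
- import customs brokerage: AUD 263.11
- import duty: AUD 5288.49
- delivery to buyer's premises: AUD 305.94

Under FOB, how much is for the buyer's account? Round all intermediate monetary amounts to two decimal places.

FOB: the seller bears costs until goods are on board at the origin port; the buyer bears freight, insurance and all costs thereafter.
Seller's account: goods 65235.00 + inland to port 587.21 + export clearance 215.14 + origin terminal 896.19 = 66933.54
Buyer's account: freight 4823.57 + destination terminal 356.37 + brokerage 263.11 + duty 5288.49 + delivery 305.94 = 11037.48

Buyer's account: AUD 11037.48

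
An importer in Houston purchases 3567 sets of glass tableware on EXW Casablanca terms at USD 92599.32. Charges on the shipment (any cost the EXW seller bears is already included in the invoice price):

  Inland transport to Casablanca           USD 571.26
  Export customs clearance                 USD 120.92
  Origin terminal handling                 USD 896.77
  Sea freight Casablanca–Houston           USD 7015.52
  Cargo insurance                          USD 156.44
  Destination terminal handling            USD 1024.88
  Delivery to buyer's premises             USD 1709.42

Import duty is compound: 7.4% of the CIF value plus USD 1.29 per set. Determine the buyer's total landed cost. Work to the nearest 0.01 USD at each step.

Total landed cost: USD 116196.62

EXW: the seller makes goods available at their premises; the buyer bears all onward costs.
CIF value = EXW price + inland to port + export clearance + origin terminal + freight + insurance = 92599.32 + 571.26 + 120.92 + 896.77 + 7015.52 + 156.44 = 101360.23
Ad valorem component: 101360.23 × 7.4% = 7500.66
Specific component: 3567 × 1.29 = 4601.43
Import duty = 7500.66 + 4601.43 = 12102.09
Buyer bears: inland to port 571.26 + export clearance 120.92 + origin terminal 896.77 + freight 7015.52 + insurance 156.44 + destination terminal 1024.88 + delivery 1709.42 + duty 12102.09 = 23597.30
Landed cost = invoice 92599.32 + 23597.30 = 116196.62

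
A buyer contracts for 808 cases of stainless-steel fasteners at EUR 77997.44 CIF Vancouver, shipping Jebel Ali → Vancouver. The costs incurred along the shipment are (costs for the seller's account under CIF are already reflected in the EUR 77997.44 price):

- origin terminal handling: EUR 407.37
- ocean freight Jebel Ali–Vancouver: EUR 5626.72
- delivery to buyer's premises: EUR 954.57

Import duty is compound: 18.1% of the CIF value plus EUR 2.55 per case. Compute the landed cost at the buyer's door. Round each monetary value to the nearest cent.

Total landed cost: EUR 95129.95

CIF: the seller pays costs through ocean freight and marine insurance to the destination port.
Already in the invoice (seller's account under CIF): origin terminal, freight — exclude.
The CIF price already equals the CIF value: 77997.44
Ad valorem component: 77997.44 × 18.1% = 14117.54
Specific component: 808 × 2.55 = 2060.40
Import duty = 14117.54 + 2060.40 = 16177.94
Buyer bears: delivery 954.57 + duty 16177.94 = 17132.51
Landed cost = invoice 77997.44 + 17132.51 = 95129.95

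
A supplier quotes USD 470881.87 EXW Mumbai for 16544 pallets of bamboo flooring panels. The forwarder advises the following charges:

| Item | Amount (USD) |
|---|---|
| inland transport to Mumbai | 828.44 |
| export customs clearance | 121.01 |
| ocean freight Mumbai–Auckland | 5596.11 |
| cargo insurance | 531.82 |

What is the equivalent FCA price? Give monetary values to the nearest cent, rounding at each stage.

FCA price: USD 471831.32

Not relevant to the conversion: insurance, freight — on the buyer under both terms; not part of either seller's price.
From EXW to FCA, the seller additionally bears: inland to port, export clearance.
FCA price = 470881.87 + 828.44 + 121.01 = 471831.32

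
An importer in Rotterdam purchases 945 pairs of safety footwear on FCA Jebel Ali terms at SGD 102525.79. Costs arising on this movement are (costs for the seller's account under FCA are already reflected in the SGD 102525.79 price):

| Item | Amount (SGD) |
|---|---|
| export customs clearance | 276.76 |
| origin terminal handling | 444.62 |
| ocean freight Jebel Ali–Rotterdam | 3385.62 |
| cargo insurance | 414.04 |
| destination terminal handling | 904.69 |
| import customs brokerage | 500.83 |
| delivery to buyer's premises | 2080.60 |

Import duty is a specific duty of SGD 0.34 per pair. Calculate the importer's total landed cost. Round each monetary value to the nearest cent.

Total landed cost: SGD 110577.49

FCA: the seller delivers export-cleared goods to the carrier; the buyer bears costs from that point.
Already in the invoice (seller's account under FCA): export clearance — exclude.
CIF value = FCA price + origin terminal + freight + insurance = 102525.79 + 444.62 + 3385.62 + 414.04 = 106770.07
Import duty = 945 × 0.34 = 321.30
Buyer bears: origin terminal 444.62 + freight 3385.62 + insurance 414.04 + destination terminal 904.69 + brokerage 500.83 + delivery 2080.60 + duty 321.30 = 8051.70
Landed cost = invoice 102525.79 + 8051.70 = 110577.49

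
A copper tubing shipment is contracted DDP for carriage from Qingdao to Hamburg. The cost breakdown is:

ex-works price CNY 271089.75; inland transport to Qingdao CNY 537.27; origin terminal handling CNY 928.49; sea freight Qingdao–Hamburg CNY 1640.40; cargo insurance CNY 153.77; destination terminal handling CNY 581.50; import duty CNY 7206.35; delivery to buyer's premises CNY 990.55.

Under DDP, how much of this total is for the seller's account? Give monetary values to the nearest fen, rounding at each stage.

DDP: the seller bears all costs including import duty.
Seller's account: goods 271089.75 + inland to port 537.27 + origin terminal 928.49 + freight 1640.40 + insurance 153.77 + destination terminal 581.50 + duty 7206.35 + delivery 990.55 = 283128.08
Buyer's account: 0.00

Seller's account: CNY 283128.08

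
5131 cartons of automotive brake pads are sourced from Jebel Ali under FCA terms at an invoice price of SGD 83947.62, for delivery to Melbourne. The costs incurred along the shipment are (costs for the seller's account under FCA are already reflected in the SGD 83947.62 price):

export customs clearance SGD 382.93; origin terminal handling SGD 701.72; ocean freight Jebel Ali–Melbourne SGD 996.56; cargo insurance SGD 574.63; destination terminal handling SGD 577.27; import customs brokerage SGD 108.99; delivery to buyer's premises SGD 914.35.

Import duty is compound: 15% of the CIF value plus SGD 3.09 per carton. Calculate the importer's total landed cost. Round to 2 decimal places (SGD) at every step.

Total landed cost: SGD 116609.01

FCA: the seller delivers export-cleared goods to the carrier; the buyer bears costs from that point.
Already in the invoice (seller's account under FCA): export clearance — exclude.
CIF value = FCA price + origin terminal + freight + insurance = 83947.62 + 701.72 + 996.56 + 574.63 = 86220.53
Ad valorem component: 86220.53 × 15% = 12933.08
Specific component: 5131 × 3.09 = 15854.79
Import duty = 12933.08 + 15854.79 = 28787.87
Buyer bears: origin terminal 701.72 + freight 996.56 + insurance 574.63 + destination terminal 577.27 + brokerage 108.99 + delivery 914.35 + duty 28787.87 = 32661.39
Landed cost = invoice 83947.62 + 32661.39 = 116609.01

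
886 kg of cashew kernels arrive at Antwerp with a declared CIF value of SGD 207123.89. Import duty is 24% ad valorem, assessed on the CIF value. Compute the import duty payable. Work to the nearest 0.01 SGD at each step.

Import duty: SGD 49709.73

Import duty = 207123.89 × 24% = 49709.73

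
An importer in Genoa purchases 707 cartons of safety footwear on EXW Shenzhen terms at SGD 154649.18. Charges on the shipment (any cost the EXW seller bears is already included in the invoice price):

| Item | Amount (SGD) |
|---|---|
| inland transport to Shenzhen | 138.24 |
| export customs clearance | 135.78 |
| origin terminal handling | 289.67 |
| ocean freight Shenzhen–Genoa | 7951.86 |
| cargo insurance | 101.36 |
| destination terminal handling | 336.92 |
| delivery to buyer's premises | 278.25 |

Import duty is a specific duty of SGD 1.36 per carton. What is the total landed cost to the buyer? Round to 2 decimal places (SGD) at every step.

EXW: the seller makes goods available at their premises; the buyer bears all onward costs.
CIF value = EXW price + inland to port + export clearance + origin terminal + freight + insurance = 154649.18 + 138.24 + 135.78 + 289.67 + 7951.86 + 101.36 = 163266.09
Import duty = 707 × 1.36 = 961.52
Buyer bears: inland to port 138.24 + export clearance 135.78 + origin terminal 289.67 + freight 7951.86 + insurance 101.36 + destination terminal 336.92 + delivery 278.25 + duty 961.52 = 10193.60
Landed cost = invoice 154649.18 + 10193.60 = 164842.78

Total landed cost: SGD 164842.78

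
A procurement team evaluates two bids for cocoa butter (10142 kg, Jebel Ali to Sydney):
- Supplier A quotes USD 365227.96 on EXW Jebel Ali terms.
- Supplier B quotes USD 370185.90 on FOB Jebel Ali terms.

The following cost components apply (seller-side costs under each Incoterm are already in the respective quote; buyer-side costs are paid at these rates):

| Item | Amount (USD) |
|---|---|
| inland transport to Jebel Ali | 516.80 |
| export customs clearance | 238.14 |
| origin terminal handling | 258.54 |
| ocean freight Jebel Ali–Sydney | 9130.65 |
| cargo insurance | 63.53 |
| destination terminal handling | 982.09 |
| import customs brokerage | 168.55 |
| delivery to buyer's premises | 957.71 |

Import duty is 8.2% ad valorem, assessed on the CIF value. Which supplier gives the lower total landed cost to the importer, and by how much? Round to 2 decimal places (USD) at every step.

Supplier A is cheaper by USD 4267.91

Supplier A (EXW):
CIF value = EXW price + inland to port + export clearance + origin terminal + freight + insurance = 365227.96 + 516.80 + 238.14 + 258.54 + 9130.65 + 63.53 = 375435.62
Import duty = 375435.62 × 8.2% = 30785.72
Buyer bears (A): 516.80 + 238.14 + 258.54 + 9130.65 + 63.53 + 982.09 + 168.55 + 957.71 = 12316.01
Landed cost (A) = invoice 365227.96 + 12316.01 + duty 30785.72 = 408329.69
Supplier B (FOB):
CIF value = FOB price + freight + insurance = 370185.90 + 9130.65 + 63.53 = 379380.08
Import duty = 379380.08 × 8.2% = 31109.17
Buyer bears (B): 9130.65 + 63.53 + 982.09 + 168.55 + 957.71 = 11302.53
Landed cost (B) = invoice 370185.90 + 11302.53 + duty 31109.17 = 412597.60
Difference = |408329.69 − 412597.60| = 4267.91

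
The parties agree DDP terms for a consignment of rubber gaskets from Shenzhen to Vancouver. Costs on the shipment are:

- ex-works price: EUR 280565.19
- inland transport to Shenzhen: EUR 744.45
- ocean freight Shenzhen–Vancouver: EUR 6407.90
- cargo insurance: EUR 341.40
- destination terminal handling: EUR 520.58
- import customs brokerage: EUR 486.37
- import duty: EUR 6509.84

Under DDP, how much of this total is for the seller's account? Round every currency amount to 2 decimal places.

Seller's account: EUR 295575.73

DDP: the seller bears all costs including import duty.
Seller's account: goods 280565.19 + inland to port 744.45 + freight 6407.90 + insurance 341.40 + destination terminal 520.58 + brokerage 486.37 + duty 6509.84 = 295575.73
Buyer's account: 0.00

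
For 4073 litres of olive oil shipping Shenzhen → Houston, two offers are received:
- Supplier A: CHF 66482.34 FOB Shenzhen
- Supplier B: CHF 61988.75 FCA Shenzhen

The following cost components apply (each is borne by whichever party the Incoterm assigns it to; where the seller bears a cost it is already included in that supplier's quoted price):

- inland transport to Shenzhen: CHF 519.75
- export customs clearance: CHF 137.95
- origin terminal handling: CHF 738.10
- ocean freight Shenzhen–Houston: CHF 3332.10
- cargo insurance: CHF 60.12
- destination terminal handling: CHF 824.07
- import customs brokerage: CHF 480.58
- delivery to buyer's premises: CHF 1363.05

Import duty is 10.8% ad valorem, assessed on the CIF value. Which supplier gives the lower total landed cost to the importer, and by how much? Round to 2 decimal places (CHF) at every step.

Supplier B is cheaper by CHF 4161.08

Supplier A (FOB):
CIF value = FOB price + freight + insurance = 66482.34 + 3332.10 + 60.12 = 69874.56
Import duty = 69874.56 × 10.8% = 7546.45
Buyer bears (A): 3332.10 + 60.12 + 824.07 + 480.58 + 1363.05 = 6059.92
Landed cost (A) = invoice 66482.34 + 6059.92 + duty 7546.45 = 80088.71
Supplier B (FCA):
CIF value = FCA price + origin terminal + freight + insurance = 61988.75 + 738.10 + 3332.10 + 60.12 = 66119.07
Import duty = 66119.07 × 10.8% = 7140.86
Buyer bears (B): 738.10 + 3332.10 + 60.12 + 824.07 + 480.58 + 1363.05 = 6798.02
Landed cost (B) = invoice 61988.75 + 6798.02 + duty 7140.86 = 75927.63
Difference = |80088.71 − 75927.63| = 4161.08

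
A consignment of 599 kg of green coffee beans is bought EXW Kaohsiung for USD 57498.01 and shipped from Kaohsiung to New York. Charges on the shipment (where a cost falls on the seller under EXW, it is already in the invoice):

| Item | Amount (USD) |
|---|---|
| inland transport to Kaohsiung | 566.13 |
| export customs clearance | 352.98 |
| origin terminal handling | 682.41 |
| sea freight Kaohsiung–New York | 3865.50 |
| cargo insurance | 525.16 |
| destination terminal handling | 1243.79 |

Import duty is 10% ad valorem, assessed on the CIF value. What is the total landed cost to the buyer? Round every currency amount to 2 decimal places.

EXW: the seller makes goods available at their premises; the buyer bears all onward costs.
CIF value = EXW price + inland to port + export clearance + origin terminal + freight + insurance = 57498.01 + 566.13 + 352.98 + 682.41 + 3865.50 + 525.16 = 63490.19
Import duty = 63490.19 × 10% = 6349.02
Buyer bears: inland to port 566.13 + export clearance 352.98 + origin terminal 682.41 + freight 3865.50 + insurance 525.16 + destination terminal 1243.79 + duty 6349.02 = 13584.99
Landed cost = invoice 57498.01 + 13584.99 = 71083.00

Total landed cost: USD 71083.00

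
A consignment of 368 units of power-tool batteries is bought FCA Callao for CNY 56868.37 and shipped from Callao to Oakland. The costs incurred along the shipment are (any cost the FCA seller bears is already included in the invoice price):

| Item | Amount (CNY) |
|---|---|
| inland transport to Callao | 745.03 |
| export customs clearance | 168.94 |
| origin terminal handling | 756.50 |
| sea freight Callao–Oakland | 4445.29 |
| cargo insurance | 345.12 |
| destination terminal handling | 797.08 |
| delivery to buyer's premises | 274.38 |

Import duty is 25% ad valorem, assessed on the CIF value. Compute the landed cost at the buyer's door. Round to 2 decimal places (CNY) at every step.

Total landed cost: CNY 79090.56

FCA: the seller delivers export-cleared goods to the carrier; the buyer bears costs from that point.
Already in the invoice (seller's account under FCA): inland to port, export clearance — exclude.
CIF value = FCA price + origin terminal + freight + insurance = 56868.37 + 756.50 + 4445.29 + 345.12 = 62415.28
Import duty = 62415.28 × 25% = 15603.82
Buyer bears: origin terminal 756.50 + freight 4445.29 + insurance 345.12 + destination terminal 797.08 + delivery 274.38 + duty 15603.82 = 22222.19
Landed cost = invoice 56868.37 + 22222.19 = 79090.56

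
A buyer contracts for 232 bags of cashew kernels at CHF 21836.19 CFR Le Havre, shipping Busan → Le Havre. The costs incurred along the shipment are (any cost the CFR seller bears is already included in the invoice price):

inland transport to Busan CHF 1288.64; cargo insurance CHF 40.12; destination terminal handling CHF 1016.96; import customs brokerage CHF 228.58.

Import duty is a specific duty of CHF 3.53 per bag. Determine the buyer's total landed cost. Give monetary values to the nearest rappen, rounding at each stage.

Total landed cost: CHF 23940.81

CFR: the seller pays costs through ocean freight to the destination port, but not insurance.
Already in the invoice (seller's account under CFR): inland to port — exclude.
CIF value = CFR price + insurance = 21836.19 + 40.12 = 21876.31
Import duty = 232 × 3.53 = 818.96
Buyer bears: insurance 40.12 + destination terminal 1016.96 + brokerage 228.58 + duty 818.96 = 2104.62
Landed cost = invoice 21836.19 + 2104.62 = 23940.81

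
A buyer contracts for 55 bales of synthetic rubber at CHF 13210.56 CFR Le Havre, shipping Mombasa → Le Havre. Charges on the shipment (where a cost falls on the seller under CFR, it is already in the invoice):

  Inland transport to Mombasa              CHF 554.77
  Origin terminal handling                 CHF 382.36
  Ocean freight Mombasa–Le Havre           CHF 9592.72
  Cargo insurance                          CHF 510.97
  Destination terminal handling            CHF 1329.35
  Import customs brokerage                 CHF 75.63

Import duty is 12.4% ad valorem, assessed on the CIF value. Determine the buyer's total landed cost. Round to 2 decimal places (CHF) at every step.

CFR: the seller pays costs through ocean freight to the destination port, but not insurance.
Already in the invoice (seller's account under CFR): inland to port, origin terminal, freight — exclude.
CIF value = CFR price + insurance = 13210.56 + 510.97 = 13721.53
Import duty = 13721.53 × 12.4% = 1701.47
Buyer bears: insurance 510.97 + destination terminal 1329.35 + brokerage 75.63 + duty 1701.47 = 3617.42
Landed cost = invoice 13210.56 + 3617.42 = 16827.98

Total landed cost: CHF 16827.98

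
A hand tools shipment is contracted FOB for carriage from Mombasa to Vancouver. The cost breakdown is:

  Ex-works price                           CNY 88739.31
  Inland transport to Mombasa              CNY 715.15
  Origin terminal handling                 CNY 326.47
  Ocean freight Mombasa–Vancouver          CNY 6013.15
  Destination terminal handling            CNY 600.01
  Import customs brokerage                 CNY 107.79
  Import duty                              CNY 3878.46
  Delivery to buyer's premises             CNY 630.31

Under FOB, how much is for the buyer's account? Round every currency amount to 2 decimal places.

Buyer's account: CNY 11229.72

FOB: the seller bears costs until goods are on board at the origin port; the buyer bears freight, insurance and all costs thereafter.
Seller's account: goods 88739.31 + inland to port 715.15 + origin terminal 326.47 = 89780.93
Buyer's account: freight 6013.15 + destination terminal 600.01 + brokerage 107.79 + duty 3878.46 + delivery 630.31 = 11229.72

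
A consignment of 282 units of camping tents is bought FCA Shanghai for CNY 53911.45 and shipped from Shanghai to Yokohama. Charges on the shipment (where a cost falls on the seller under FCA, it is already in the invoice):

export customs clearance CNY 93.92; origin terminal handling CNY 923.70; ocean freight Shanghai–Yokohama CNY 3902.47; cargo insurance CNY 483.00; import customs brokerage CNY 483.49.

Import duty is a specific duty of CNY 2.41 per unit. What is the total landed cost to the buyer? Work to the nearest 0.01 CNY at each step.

Total landed cost: CNY 60383.73

FCA: the seller delivers export-cleared goods to the carrier; the buyer bears costs from that point.
Already in the invoice (seller's account under FCA): export clearance — exclude.
CIF value = FCA price + origin terminal + freight + insurance = 53911.45 + 923.70 + 3902.47 + 483.00 = 59220.62
Import duty = 282 × 2.41 = 679.62
Buyer bears: origin terminal 923.70 + freight 3902.47 + insurance 483.00 + brokerage 483.49 + duty 679.62 = 6472.28
Landed cost = invoice 53911.45 + 6472.28 = 60383.73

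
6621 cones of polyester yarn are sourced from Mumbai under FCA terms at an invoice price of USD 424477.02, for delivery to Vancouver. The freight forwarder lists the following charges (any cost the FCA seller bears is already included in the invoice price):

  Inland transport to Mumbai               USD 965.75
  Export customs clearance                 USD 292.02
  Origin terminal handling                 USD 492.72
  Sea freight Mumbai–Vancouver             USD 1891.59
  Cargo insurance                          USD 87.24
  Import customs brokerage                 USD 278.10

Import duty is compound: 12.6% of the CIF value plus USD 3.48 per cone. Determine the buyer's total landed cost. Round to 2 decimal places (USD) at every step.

FCA: the seller delivers export-cleared goods to the carrier; the buyer bears costs from that point.
Already in the invoice (seller's account under FCA): inland to port, export clearance — exclude.
CIF value = FCA price + origin terminal + freight + insurance = 424477.02 + 492.72 + 1891.59 + 87.24 = 426948.57
Ad valorem component: 426948.57 × 12.6% = 53795.52
Specific component: 6621 × 3.48 = 23041.08
Import duty = 53795.52 + 23041.08 = 76836.60
Buyer bears: origin terminal 492.72 + freight 1891.59 + insurance 87.24 + brokerage 278.10 + duty 76836.60 = 79586.25
Landed cost = invoice 424477.02 + 79586.25 = 504063.27

Total landed cost: USD 504063.27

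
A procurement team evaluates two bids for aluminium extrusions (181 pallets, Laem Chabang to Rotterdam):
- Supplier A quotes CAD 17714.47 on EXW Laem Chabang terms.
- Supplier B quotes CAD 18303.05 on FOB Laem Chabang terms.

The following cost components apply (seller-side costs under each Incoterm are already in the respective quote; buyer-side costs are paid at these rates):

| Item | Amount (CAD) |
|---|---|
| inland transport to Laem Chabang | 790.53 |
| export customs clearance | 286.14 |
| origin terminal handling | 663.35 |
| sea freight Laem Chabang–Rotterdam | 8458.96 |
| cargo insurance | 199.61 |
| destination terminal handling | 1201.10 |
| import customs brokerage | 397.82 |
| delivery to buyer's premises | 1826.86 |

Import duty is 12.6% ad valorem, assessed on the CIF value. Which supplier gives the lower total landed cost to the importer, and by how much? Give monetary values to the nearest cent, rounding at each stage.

Supplier B is cheaper by CAD 1296.53

Supplier A (EXW):
CIF value = EXW price + inland to port + export clearance + origin terminal + freight + insurance = 17714.47 + 790.53 + 286.14 + 663.35 + 8458.96 + 199.61 = 28113.06
Import duty = 28113.06 × 12.6% = 3542.25
Buyer bears (A): 790.53 + 286.14 + 663.35 + 8458.96 + 199.61 + 1201.10 + 397.82 + 1826.86 = 13824.37
Landed cost (A) = invoice 17714.47 + 13824.37 + duty 3542.25 = 35081.09
Supplier B (FOB):
CIF value = FOB price + freight + insurance = 18303.05 + 8458.96 + 199.61 = 26961.62
Import duty = 26961.62 × 12.6% = 3397.16
Buyer bears (B): 8458.96 + 199.61 + 1201.10 + 397.82 + 1826.86 = 12084.35
Landed cost (B) = invoice 18303.05 + 12084.35 + duty 3397.16 = 33784.56
Difference = |35081.09 − 33784.56| = 1296.53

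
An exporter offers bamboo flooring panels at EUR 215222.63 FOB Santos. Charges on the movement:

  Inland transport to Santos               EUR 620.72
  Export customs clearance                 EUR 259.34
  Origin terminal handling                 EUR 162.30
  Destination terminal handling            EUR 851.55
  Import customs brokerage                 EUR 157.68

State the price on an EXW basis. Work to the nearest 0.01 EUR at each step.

EXW price: EUR 214180.27

Not relevant to the conversion: destination terminal, brokerage — on the buyer under both terms; not part of either seller's price.
From FOB to EXW, the seller no longer bears: inland to port, export clearance, origin terminal.
EXW price = 215222.63 − 620.72 − 259.34 − 162.30 = 214180.27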